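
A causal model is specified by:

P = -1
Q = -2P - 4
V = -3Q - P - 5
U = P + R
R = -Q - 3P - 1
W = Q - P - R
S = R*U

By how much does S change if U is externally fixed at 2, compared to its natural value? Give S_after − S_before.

-4

The intervention breaks the incoming arrows to U: U = P + R no longer applies, and U = 2.
Q = -2P - 4  [with P=-1]  = -2
R = -Q - 3P - 1  [with Q=-2, P=-1]  = 4
S = R*U  [with R=4, U=2]  = 8
Without intervention: Q = -2P - 4  [with P=-1]  = -2; R = -Q - 3P - 1  [with Q=-2, P=-1]  = 4; U = P + R  [with P=-1, R=4]  = 3; S = R*U  [with R=4, U=3]  = 12.
Change = 8 − 12 = -4.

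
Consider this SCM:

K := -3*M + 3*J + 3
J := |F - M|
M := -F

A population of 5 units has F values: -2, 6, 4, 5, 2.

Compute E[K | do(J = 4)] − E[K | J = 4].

Under do(J=4), J's equation is replaced by J=4 for every unit. Per-unit K: 9, 33, 27, 30, 21. Mean = 24.
E[K|J=4] averages over only the 2 units with J=4 (F = -2, 2): K = 9, 21, mean 15.
Difference = 24 − 15 = 9.

9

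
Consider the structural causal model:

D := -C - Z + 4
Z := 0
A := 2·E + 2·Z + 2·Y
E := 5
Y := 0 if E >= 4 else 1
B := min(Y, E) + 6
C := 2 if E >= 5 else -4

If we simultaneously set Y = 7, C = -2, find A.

24

Setting Y = 7, C = -2 by intervention discards those variables' equations.
A = 2·E + 2·Z + 2·Y  [with E=5, Z=0, Y=7]  = 24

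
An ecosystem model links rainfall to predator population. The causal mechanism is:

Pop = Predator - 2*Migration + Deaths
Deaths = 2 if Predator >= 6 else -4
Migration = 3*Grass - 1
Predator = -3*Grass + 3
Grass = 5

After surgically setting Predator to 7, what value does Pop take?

-19

do(Predator=7) replaces the equation Predator = -3*Grass + 3 with the constant Predator = 7.
Deaths = 2 if Predator >= 6 else -4  [with Predator=7]  = 2
Migration = 3*Grass - 1  [with Grass=5]  = 14
Pop = Predator - 2*Migration + Deaths  [with Predator=7, Migration=14, Deaths=2]  = -19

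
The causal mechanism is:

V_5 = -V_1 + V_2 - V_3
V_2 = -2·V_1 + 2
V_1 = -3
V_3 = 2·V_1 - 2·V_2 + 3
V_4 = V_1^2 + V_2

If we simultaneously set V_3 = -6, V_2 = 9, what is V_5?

Setting V_3 = -6, V_2 = 9 by intervention discards those variables' equations.
V_5 = -V_1 + V_2 - V_3  [with V_1=-3, V_2=9, V_3=-6]  = 18

18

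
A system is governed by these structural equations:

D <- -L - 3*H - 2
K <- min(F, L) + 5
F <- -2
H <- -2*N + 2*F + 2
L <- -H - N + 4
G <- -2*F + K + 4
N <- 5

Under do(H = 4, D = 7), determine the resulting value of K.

Setting H = 4, D = 7 by intervention discards those variables' equations.
L = -H - N + 4  [with H=4, N=5]  = -5
K = min(F, L) + 5  [with F=-2, L=-5]  = 0

0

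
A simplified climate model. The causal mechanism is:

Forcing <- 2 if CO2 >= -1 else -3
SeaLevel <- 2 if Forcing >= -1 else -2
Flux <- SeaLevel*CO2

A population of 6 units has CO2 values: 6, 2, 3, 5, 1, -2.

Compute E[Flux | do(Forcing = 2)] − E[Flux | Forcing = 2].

Every unit gets Forcing=2 under the intervention. Flux values become 12, 4, 6, 10, 2, -4; E[Flux|do(Forcing=2)] = 5.
Observing Forcing=2 restricts to units where Forcing's equation naturally yields 2: CO2 ∈ {6, 2, 3, 5, 1}. In that subpopulation Flux = 12, 4, 6, 10, 2, mean 6.8.
Difference = 5 − 6.8 = -1.8.

-1.8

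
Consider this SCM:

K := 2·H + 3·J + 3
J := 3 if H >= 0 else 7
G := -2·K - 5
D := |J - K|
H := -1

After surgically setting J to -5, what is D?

Under do(J=-5), the mechanism J := 3 if H >= 0 else 7 is discarded; J is fixed at -5.
K = 2·H + 3·J + 3  [with H=-1, J=-5]  = -14
D = |J - K|  [with J=-5, K=-14]  = 9

9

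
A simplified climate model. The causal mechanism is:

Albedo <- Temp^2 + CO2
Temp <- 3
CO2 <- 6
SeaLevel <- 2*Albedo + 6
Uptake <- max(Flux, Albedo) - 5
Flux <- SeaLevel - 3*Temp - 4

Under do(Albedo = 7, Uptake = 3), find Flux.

7

The joint intervention fixes Albedo = 7, Uptake = 3, removing each variable's own equation.
SeaLevel = 2*Albedo + 6  [with Albedo=7]  = 20
Flux = SeaLevel - 3*Temp - 4  [with SeaLevel=20, Temp=3]  = 7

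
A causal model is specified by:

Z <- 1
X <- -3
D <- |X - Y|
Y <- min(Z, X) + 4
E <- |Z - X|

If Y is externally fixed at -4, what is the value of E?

4

The intervention breaks the incoming arrows to Y: Y <- min(Z, X) + 4 no longer applies, and Y = -4.
E is not downstream of the intervention, so its value is determined by the original equations.
E = |Z - X|  [with Z=1, X=-3]  = 4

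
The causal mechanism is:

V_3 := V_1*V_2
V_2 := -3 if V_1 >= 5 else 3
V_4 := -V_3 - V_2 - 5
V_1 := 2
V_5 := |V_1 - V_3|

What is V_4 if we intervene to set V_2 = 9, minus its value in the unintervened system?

-18

Under do(V_2=9), the mechanism V_2 := -3 if V_1 >= 5 else 3 is discarded; V_2 is fixed at 9.
V_3 = V_1*V_2  [with V_1=2, V_2=9]  = 18
V_4 = -V_3 - V_2 - 5  [with V_3=18, V_2=9]  = -32
Without intervention: V_2 = -3 if V_1 >= 5 else 3  [with V_1=2]  = 3; V_3 = V_1*V_2  [with V_1=2, V_2=3]  = 6; V_4 = -V_3 - V_2 - 5  [with V_3=6, V_2=3]  = -14.
Change = -32 − (-14) = -18.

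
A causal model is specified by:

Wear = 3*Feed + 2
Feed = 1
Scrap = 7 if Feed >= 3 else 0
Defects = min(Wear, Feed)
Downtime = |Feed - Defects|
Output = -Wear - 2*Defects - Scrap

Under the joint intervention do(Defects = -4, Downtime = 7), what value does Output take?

3

The joint intervention fixes Defects = -4, Downtime = 7, removing each variable's own equation.
Wear = 3*Feed + 2  [with Feed=1]  = 5
Scrap = 7 if Feed >= 3 else 0  [with Feed=1]  = 0
Output = -Wear - 2*Defects - Scrap  [with Wear=5, Defects=-4, Scrap=0]  = 3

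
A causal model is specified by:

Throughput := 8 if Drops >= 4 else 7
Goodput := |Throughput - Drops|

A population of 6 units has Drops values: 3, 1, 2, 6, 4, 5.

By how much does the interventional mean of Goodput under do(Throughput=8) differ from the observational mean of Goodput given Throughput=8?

do(Throughput=8) breaks Throughput's dependence on Drops. With Throughput=8 fixed, Goodput across the units is 5, 7, 6, 2, 4, 3, mean 4.5.
Observing Throughput=8 restricts to units where Throughput's equation naturally yields 8: Drops ∈ {6, 4, 5}. In that subpopulation Goodput = 2, 4, 3, mean 3.
Difference = 4.5 − 3 = 1.5.

1.5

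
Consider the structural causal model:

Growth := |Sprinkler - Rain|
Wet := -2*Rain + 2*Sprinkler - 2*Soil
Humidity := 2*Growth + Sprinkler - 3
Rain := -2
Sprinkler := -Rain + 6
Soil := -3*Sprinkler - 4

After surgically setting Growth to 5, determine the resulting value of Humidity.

The intervention breaks the incoming arrows to Growth: Growth := |Sprinkler - Rain| no longer applies, and Growth = 5.
Sprinkler = -Rain + 6  [with Rain=-2]  = 8
Humidity = 2*Growth + Sprinkler - 3  [with Growth=5, Sprinkler=8]  = 15

15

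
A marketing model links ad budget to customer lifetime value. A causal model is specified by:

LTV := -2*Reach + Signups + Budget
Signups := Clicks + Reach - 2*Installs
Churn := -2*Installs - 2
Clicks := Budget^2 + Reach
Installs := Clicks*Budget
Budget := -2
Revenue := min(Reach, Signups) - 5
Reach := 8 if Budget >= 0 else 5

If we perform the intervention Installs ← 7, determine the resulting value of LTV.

do(Installs=7) replaces the equation Installs := Clicks*Budget with the constant Installs = 7.
Reach = 8 if Budget >= 0 else 5  [with Budget=-2]  = 5
Clicks = Budget^2 + Reach  [with Budget=-2, Reach=5]  = 9
Signups = Clicks + Reach - 2*Installs  [with Clicks=9, Reach=5, Installs=7]  = 0
LTV = -2*Reach + Signups + Budget  [with Reach=5, Signups=0, Budget=-2]  = -12

-12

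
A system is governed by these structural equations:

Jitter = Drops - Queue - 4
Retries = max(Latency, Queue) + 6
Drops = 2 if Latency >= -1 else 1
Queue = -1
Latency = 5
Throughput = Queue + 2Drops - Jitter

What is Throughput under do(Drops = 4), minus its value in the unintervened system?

2

The intervention breaks the incoming arrows to Drops: Drops = 2 if Latency >= -1 else 1 no longer applies, and Drops = 4.
Jitter = Drops - Queue - 4  [with Drops=4, Queue=-1]  = 1
Throughput = Queue + 2Drops - Jitter  [with Queue=-1, Drops=4, Jitter=1]  = 6
Without intervention: Drops = 2 if Latency >= -1 else 1  [with Latency=5]  = 2; Jitter = Drops - Queue - 4  [with Drops=2, Queue=-1]  = -1; Throughput = Queue + 2Drops - Jitter  [with Queue=-1, Drops=2, Jitter=-1]  = 4.
Change = 6 − 4 = 2.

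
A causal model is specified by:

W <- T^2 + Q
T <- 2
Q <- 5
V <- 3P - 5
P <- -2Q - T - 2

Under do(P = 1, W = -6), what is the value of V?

-2

The joint intervention fixes P = 1, W = -6, removing each variable's own equation.
V = 3P - 5  [with P=1]  = -2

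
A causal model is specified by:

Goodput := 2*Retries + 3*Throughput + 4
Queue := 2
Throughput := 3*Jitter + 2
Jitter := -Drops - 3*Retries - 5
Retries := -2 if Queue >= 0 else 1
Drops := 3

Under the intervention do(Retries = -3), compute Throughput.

do(Retries=-3) replaces the equation Retries := -2 if Queue >= 0 else 1 with the constant Retries = -3.
Jitter = -Drops - 3*Retries - 5  [with Drops=3, Retries=-3]  = 1
Throughput = 3*Jitter + 2  [with Jitter=1]  = 5

5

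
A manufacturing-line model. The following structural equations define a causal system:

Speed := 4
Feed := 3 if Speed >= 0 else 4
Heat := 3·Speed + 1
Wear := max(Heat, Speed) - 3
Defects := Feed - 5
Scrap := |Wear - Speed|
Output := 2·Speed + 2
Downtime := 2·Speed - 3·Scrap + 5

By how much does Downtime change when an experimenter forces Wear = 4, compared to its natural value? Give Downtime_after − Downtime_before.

do(Wear=4) replaces the equation Wear := max(Heat, Speed) - 3 with the constant Wear = 4.
Scrap = |Wear - Speed|  [with Wear=4, Speed=4]  = 0
Downtime = 2·Speed - 3·Scrap + 5  [with Speed=4, Scrap=0]  = 13
Without intervention: Heat = 3·Speed + 1  [with Speed=4]  = 13; Wear = max(Heat, Speed) - 3  [with Heat=13, Speed=4]  = 10; Scrap = |Wear - Speed|  [with Wear=10, Speed=4]  = 6; Downtime = 2·Speed - 3·Scrap + 5  [with Speed=4, Scrap=6]  = -5.
Change = 13 − (-5) = 18.

18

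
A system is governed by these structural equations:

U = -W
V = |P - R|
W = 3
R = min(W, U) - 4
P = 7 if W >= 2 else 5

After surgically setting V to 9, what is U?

-3

Under do(V=9), the mechanism V = |P - R| is discarded; V is fixed at 9.
No directed path runs from V to U, so U keeps its natural value.
U = -W  [with W=3]  = -3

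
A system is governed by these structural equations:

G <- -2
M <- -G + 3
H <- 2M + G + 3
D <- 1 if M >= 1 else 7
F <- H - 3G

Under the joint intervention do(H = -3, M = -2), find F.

Setting H = -3, M = -2 by intervention discards those variables' equations.
F = H - 3G  [with H=-3, G=-2]  = 3

3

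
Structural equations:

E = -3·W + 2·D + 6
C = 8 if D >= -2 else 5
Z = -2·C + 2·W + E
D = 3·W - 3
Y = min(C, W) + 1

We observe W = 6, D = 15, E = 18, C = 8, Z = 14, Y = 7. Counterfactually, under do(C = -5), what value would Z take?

40

Intervening sets C = -5 and removes its equation (C = 8 if D >= -2 else 5).
D = 3·W - 3  [with W=6]  = 15
E = -3·W + 2·D + 6  [with W=6, D=15]  = 18
Z = -2·C + 2·W + E  [with C=-5, W=6, E=18]  = 40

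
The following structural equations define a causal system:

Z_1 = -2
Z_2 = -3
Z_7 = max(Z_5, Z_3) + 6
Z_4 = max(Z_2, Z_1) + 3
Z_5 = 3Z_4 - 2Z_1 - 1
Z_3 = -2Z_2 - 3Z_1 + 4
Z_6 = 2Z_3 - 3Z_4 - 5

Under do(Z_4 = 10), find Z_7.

39

The intervention breaks the incoming arrows to Z_4: Z_4 = max(Z_2, Z_1) + 3 no longer applies, and Z_4 = 10.
Z_3 = -2Z_2 - 3Z_1 + 4  [with Z_2=-3, Z_1=-2]  = 16
Z_5 = 3Z_4 - 2Z_1 - 1  [with Z_4=10, Z_1=-2]  = 33
Z_7 = max(Z_5, Z_3) + 6  [with Z_5=33, Z_3=16]  = 39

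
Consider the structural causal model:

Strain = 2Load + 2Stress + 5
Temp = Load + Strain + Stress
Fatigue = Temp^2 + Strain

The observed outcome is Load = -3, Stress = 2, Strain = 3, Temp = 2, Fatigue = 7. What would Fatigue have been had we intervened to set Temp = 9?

84

Intervening sets Temp = 9 and removes its equation (Temp = Load + Strain + Stress).
Strain = 2Load + 2Stress + 5  [with Load=-3, Stress=2]  = 3
Fatigue = Temp^2 + Strain  [with Temp=9, Strain=3]  = 84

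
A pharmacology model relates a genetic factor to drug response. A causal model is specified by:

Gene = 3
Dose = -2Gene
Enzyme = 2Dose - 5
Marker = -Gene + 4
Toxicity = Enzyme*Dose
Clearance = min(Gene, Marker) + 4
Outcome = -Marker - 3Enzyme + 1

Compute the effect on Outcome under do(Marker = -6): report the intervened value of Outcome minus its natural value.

7

The intervention breaks the incoming arrows to Marker: Marker = -Gene + 4 no longer applies, and Marker = -6.
Dose = -2Gene  [with Gene=3]  = -6
Enzyme = 2Dose - 5  [with Dose=-6]  = -17
Outcome = -Marker - 3Enzyme + 1  [with Marker=-6, Enzyme=-17]  = 58
Without intervention: Dose = -2Gene  [with Gene=3]  = -6; Enzyme = 2Dose - 5  [with Dose=-6]  = -17; Marker = -Gene + 4  [with Gene=3]  = 1; Outcome = -Marker - 3Enzyme + 1  [with Marker=1, Enzyme=-17]  = 51.
Change = 58 − 51 = 7.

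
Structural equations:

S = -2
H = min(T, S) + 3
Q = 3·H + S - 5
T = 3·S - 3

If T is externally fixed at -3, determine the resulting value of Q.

-7

Under do(T=-3), the mechanism T = 3·S - 3 is discarded; T is fixed at -3.
H = min(T, S) + 3  [with T=-3, S=-2]  = 0
Q = 3·H + S - 5  [with H=0, S=-2]  = -7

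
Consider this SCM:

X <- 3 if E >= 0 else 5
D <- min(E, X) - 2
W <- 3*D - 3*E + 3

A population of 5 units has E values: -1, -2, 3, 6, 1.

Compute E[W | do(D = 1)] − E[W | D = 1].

The intervention sets D=1 in all 5 units regardless of E. Recomputing W per unit gives 9, 12, -3, -12, 3; average 1.8.
Observing D=1 restricts to units where D's equation naturally yields 1: E ∈ {3, 6}. In that subpopulation W = -3, -12, mean -7.5.
Difference = 1.8 − (-7.5) = 9.3.

9.3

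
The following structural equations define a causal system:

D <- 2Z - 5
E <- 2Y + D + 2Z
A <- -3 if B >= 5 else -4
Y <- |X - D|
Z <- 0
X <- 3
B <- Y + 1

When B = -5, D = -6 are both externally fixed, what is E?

12

Under do(B = -5, D = -6), each intervened variable's structural equation is replaced by its fixed value.
Y = |X - D|  [with X=3, D=-6]  = 9
E = 2Y + D + 2Z  [with Y=9, D=-6, Z=0]  = 12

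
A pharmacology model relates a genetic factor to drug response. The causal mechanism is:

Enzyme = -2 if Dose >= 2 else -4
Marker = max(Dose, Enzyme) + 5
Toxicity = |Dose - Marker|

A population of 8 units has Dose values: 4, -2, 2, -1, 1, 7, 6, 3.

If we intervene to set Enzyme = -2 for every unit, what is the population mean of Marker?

Every unit gets Enzyme=-2 under the intervention. Marker values become 9, 3, 7, 4, 6, 12, 11, 8; E[Marker|do(Enzyme=-2)] = 7.5.

7.5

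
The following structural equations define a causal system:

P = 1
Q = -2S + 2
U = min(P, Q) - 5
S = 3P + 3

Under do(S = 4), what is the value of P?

1

Under do(S=4), the mechanism S = 3P + 3 is discarded; S is fixed at 4.
P is not downstream of the intervention, so its value is determined by the original equations.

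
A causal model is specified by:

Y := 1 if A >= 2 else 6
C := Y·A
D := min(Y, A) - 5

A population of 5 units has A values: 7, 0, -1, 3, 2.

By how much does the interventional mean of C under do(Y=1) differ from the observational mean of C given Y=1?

Under do(Y=1), Y's equation is replaced by Y=1 for every unit. Per-unit C: 7, 0, -1, 3, 2. Mean = 2.2.
Conditioning on Y=1 selects the 3 unit(s) with A ∈ {7, 3, 2}. Their C values: 7, 3, 2. Mean = 4.
Difference = 2.2 − 4 = -1.8.

-1.8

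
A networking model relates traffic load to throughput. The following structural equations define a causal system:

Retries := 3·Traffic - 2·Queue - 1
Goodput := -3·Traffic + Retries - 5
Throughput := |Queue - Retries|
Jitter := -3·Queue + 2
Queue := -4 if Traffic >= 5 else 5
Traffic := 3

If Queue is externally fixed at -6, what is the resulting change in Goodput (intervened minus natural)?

22

Under do(Queue=-6), the mechanism Queue := -4 if Traffic >= 5 else 5 is discarded; Queue is fixed at -6.
Retries = 3·Traffic - 2·Queue - 1  [with Traffic=3, Queue=-6]  = 20
Goodput = -3·Traffic + Retries - 5  [with Traffic=3, Retries=20]  = 6
Without intervention: Queue = -4 if Traffic >= 5 else 5  [with Traffic=3]  = 5; Retries = 3·Traffic - 2·Queue - 1  [with Traffic=3, Queue=5]  = -2; Goodput = -3·Traffic + Retries - 5  [with Traffic=3, Retries=-2]  = -16.
Change = 6 − (-16) = 22.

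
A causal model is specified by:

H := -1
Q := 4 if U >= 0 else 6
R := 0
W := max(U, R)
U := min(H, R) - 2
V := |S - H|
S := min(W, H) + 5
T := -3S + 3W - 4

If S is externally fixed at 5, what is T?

-19

Under do(S=5), the mechanism S := min(W, H) + 5 is discarded; S is fixed at 5.
U = min(H, R) - 2  [with H=-1, R=0]  = -3
W = max(U, R)  [with U=-3, R=0]  = 0
T = -3S + 3W - 4  [with S=5, W=0]  = -19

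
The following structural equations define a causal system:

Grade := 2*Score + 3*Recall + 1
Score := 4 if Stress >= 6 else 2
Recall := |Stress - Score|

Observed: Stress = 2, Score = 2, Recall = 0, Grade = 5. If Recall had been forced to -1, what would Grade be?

The intervention breaks the incoming arrows to Recall: Recall := |Stress - Score| no longer applies, and Recall = -1.
Score = 4 if Stress >= 6 else 2  [with Stress=2]  = 2
Grade = 2*Score + 3*Recall + 1  [with Score=2, Recall=-1]  = 2

2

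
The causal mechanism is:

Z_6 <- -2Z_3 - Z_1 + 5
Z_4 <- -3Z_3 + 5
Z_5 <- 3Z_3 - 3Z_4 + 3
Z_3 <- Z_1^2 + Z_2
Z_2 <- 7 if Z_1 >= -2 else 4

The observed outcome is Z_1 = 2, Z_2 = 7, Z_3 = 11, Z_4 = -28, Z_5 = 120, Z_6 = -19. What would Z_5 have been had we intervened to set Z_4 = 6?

18

Intervening sets Z_4 = 6 and removes its equation (Z_4 <- -3Z_3 + 5).
Z_2 = 7 if Z_1 >= -2 else 4  [with Z_1=2]  = 7
Z_3 = Z_1^2 + Z_2  [with Z_1=2, Z_2=7]  = 11
Z_5 = 3Z_3 - 3Z_4 + 3  [with Z_3=11, Z_4=6]  = 18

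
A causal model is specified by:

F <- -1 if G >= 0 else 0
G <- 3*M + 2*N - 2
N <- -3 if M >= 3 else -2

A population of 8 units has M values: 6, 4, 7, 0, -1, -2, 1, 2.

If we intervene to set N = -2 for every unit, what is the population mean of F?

-0.5

The intervention sets N=-2 in all 8 units regardless of M. Recomputing F per unit gives -1, -1, -1, 0, 0, 0, 0, -1; average -0.5.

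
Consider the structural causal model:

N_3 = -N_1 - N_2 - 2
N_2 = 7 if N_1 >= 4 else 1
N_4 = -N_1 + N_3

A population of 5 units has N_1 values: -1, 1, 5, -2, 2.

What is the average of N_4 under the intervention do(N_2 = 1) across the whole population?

-5

Under do(N_2=1), N_2's equation is replaced by N_2=1 for every unit. Per-unit N_4: -1, -5, -13, 1, -7. Mean = -5.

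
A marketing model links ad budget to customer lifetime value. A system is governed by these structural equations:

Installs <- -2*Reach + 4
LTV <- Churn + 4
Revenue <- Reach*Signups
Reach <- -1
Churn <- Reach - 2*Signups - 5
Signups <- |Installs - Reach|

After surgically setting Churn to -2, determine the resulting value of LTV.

2

Under do(Churn=-2), the mechanism Churn <- Reach - 2*Signups - 5 is discarded; Churn is fixed at -2.
LTV = Churn + 4  [with Churn=-2]  = 2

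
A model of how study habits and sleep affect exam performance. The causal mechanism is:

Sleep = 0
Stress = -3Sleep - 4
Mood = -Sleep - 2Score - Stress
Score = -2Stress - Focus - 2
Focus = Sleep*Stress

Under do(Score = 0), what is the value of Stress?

The intervention breaks the incoming arrows to Score: Score = -2Stress - Focus - 2 no longer applies, and Score = 0.
Since Stress is not a descendant of the intervened variable, it is unaffected.
Stress = -3Sleep - 4  [with Sleep=0]  = -4

-4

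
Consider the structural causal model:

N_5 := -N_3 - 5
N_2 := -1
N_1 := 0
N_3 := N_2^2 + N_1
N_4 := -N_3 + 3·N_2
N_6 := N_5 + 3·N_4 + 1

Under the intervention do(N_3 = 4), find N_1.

Under do(N_3=4), the mechanism N_3 := N_2^2 + N_1 is discarded; N_3 is fixed at 4.
N_1 is not downstream of the intervention, so its value is determined by the original equations.

0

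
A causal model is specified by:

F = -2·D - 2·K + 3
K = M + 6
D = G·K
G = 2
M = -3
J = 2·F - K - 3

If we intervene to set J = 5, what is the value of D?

6

do(J=5) replaces the equation J = 2·F - K - 3 with the constant J = 5.
No directed path runs from J to D, so D keeps its natural value.
K = M + 6  [with M=-3]  = 3
D = G·K  [with G=2, K=3]  = 6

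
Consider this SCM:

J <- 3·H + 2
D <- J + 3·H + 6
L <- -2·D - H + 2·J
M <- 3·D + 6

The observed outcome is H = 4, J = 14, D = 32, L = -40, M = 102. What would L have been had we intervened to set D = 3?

The intervention breaks the incoming arrows to D: D <- J + 3·H + 6 no longer applies, and D = 3.
J = 3·H + 2  [with H=4]  = 14
L = -2·D - H + 2·J  [with D=3, H=4, J=14]  = 18

18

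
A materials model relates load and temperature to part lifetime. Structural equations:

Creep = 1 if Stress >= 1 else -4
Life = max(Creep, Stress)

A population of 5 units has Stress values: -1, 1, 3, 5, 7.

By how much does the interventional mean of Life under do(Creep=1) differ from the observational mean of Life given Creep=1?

-0.6

Under do(Creep=1), Creep's equation is replaced by Creep=1 for every unit. Per-unit Life: 1, 1, 3, 5, 7. Mean = 3.4.
Conditioning on Creep=1 selects the 4 unit(s) with Stress ∈ {1, 3, 5, 7}. Their Life values: 1, 3, 5, 7. Mean = 4.
Difference = 3.4 − 4 = -0.6.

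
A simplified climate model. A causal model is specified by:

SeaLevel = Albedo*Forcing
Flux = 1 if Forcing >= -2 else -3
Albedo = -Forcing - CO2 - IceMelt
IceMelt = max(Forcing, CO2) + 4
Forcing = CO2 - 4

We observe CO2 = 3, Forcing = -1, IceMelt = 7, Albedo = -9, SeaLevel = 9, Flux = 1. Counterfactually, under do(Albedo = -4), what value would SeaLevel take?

Intervening sets Albedo = -4 and removes its equation (Albedo = -Forcing - CO2 - IceMelt).
Forcing = CO2 - 4  [with CO2=3]  = -1
SeaLevel = Albedo*Forcing  [with Albedo=-4, Forcing=-1]  = 4

4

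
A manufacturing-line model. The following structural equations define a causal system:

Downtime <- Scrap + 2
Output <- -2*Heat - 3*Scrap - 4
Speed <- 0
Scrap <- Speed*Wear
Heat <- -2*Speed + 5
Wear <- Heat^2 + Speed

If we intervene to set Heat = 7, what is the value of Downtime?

2

Under do(Heat=7), the mechanism Heat <- -2*Speed + 5 is discarded; Heat is fixed at 7.
Wear = Heat^2 + Speed  [with Heat=7, Speed=0]  = 49
Scrap = Speed*Wear  [with Speed=0, Wear=49]  = 0
Downtime = Scrap + 2  [with Scrap=0]  = 2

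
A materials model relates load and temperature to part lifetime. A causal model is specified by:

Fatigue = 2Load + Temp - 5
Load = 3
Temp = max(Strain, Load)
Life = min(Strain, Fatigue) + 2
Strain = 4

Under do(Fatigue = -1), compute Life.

1

Intervening sets Fatigue = -1 and removes its equation (Fatigue = 2Load + Temp - 5).
Life = min(Strain, Fatigue) + 2  [with Strain=4, Fatigue=-1]  = 1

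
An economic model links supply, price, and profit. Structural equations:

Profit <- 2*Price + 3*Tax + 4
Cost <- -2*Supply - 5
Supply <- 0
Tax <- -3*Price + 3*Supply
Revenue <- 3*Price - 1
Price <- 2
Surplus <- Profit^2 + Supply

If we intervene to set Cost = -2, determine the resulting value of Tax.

do(Cost=-2) replaces the equation Cost <- -2*Supply - 5 with the constant Cost = -2.
Tax is not downstream of the intervention, so its value is determined by the original equations.
Tax = -3*Price + 3*Supply  [with Price=2, Supply=0]  = -6

-6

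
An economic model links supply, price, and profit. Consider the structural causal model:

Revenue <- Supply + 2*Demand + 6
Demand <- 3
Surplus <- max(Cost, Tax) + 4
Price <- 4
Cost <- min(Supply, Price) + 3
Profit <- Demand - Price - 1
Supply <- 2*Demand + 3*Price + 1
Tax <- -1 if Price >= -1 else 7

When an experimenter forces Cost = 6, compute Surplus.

10

do(Cost=6) replaces the equation Cost <- min(Supply, Price) + 3 with the constant Cost = 6.
Tax = -1 if Price >= -1 else 7  [with Price=4]  = -1
Surplus = max(Cost, Tax) + 4  [with Cost=6, Tax=-1]  = 10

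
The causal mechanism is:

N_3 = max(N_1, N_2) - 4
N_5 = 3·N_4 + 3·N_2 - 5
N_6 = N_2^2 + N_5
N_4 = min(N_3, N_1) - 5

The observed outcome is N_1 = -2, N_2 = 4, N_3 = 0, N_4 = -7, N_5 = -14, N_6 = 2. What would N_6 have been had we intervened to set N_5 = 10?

The intervention breaks the incoming arrows to N_5: N_5 = 3·N_4 + 3·N_2 - 5 no longer applies, and N_5 = 10.
N_6 = N_2^2 + N_5  [with N_2=4, N_5=10]  = 26

26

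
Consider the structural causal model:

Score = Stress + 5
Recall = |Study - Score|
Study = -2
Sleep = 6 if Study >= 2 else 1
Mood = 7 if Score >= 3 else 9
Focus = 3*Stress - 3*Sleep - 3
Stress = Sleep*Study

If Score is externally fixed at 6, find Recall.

8

Under do(Score=6), the mechanism Score = Stress + 5 is discarded; Score is fixed at 6.
Recall = |Study - Score|  [with Study=-2, Score=6]  = 8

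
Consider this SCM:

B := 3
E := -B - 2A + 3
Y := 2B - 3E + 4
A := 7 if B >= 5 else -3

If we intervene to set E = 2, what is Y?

The intervention breaks the incoming arrows to E: E := -B - 2A + 3 no longer applies, and E = 2.
Y = 2B - 3E + 4  [with B=3, E=2]  = 4

4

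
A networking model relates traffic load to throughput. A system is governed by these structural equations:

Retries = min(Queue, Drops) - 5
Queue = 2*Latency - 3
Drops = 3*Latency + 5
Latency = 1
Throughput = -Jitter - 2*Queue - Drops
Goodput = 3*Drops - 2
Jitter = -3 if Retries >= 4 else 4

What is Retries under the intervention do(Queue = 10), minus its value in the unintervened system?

9

Under do(Queue=10), the mechanism Queue = 2*Latency - 3 is discarded; Queue is fixed at 10.
Drops = 3*Latency + 5  [with Latency=1]  = 8
Retries = min(Queue, Drops) - 5  [with Queue=10, Drops=8]  = 3
Without intervention: Queue = 2*Latency - 3  [with Latency=1]  = -1; Drops = 3*Latency + 5  [with Latency=1]  = 8; Retries = min(Queue, Drops) - 5  [with Queue=-1, Drops=8]  = -6.
Change = 3 − (-6) = 9.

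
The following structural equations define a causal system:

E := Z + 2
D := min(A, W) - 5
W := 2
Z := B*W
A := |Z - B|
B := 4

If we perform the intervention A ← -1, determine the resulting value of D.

-6

Under do(A=-1), the mechanism A := |Z - B| is discarded; A is fixed at -1.
D = min(A, W) - 5  [with A=-1, W=2]  = -6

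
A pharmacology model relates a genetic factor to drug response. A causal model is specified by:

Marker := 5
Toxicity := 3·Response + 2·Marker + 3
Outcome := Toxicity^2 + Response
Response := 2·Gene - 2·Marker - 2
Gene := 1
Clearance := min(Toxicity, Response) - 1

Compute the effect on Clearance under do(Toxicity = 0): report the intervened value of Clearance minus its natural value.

7

Intervening sets Toxicity = 0 and removes its equation (Toxicity := 3·Response + 2·Marker + 3).
Response = 2·Gene - 2·Marker - 2  [with Gene=1, Marker=5]  = -10
Clearance = min(Toxicity, Response) - 1  [with Toxicity=0, Response=-10]  = -11
Without intervention: Response = 2·Gene - 2·Marker - 2  [with Gene=1, Marker=5]  = -10; Toxicity = 3·Response + 2·Marker + 3  [with Response=-10, Marker=5]  = -17; Clearance = min(Toxicity, Response) - 1  [with Toxicity=-17, Response=-10]  = -18.
Change = -11 − (-18) = 7.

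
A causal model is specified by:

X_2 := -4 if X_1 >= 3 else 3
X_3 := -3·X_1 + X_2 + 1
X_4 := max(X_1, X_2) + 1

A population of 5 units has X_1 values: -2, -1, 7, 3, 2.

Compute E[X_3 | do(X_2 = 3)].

Every unit gets X_2=3 under the intervention. X_3 values become 10, 7, -17, -5, -2; E[X_3|do(X_2=3)] = -1.4.

-1.4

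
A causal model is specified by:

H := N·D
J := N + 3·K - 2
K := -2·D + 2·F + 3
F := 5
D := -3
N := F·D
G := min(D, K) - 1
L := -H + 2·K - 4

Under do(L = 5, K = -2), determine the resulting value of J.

Setting L = 5, K = -2 by intervention discards those variables' equations.
N = F·D  [with F=5, D=-3]  = -15
J = N + 3·K - 2  [with N=-15, K=-2]  = -23

-23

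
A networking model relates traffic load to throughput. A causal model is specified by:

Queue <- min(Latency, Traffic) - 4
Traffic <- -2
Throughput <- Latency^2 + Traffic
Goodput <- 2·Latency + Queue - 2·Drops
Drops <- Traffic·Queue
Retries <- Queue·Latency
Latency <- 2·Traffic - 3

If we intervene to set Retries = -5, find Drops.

22

The intervention breaks the incoming arrows to Retries: Retries <- Queue·Latency no longer applies, and Retries = -5.
Since Drops is not a descendant of the intervened variable, it is unaffected.
Latency = 2·Traffic - 3  [with Traffic=-2]  = -7
Queue = min(Latency, Traffic) - 4  [with Latency=-7, Traffic=-2]  = -11
Drops = Traffic·Queue  [with Traffic=-2, Queue=-11]  = 22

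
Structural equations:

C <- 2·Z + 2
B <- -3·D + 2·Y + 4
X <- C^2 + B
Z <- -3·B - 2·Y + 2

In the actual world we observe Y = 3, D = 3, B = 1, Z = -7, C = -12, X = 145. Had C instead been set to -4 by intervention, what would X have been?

17

The intervention breaks the incoming arrows to C: C <- 2·Z + 2 no longer applies, and C = -4.
B = -3·D + 2·Y + 4  [with D=3, Y=3]  = 1
X = C^2 + B  [with C=-4, B=1]  = 17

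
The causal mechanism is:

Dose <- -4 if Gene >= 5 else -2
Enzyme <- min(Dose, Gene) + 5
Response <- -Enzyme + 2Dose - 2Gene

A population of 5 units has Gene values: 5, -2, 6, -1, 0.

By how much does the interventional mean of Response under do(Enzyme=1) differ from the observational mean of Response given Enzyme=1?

do(Enzyme=1) breaks Enzyme's dependence on Gene. With Enzyme=1 fixed, Response across the units is -19, -1, -21, -3, -5, mean -9.8.
Conditioning on Enzyme=1 selects the 2 unit(s) with Gene ∈ {5, 6}. Their Response values: -19, -21. Mean = -20.
Difference = -9.8 − (-20) = 10.2.

10.2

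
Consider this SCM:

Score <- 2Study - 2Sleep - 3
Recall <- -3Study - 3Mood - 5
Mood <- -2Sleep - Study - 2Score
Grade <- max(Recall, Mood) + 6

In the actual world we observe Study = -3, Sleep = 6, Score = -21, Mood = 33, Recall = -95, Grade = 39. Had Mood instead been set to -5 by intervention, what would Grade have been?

Under do(Mood=-5), the mechanism Mood <- -2Sleep - Study - 2Score is discarded; Mood is fixed at -5.
Recall = -3Study - 3Mood - 5  [with Study=-3, Mood=-5]  = 19
Grade = max(Recall, Mood) + 6  [with Recall=19, Mood=-5]  = 25

25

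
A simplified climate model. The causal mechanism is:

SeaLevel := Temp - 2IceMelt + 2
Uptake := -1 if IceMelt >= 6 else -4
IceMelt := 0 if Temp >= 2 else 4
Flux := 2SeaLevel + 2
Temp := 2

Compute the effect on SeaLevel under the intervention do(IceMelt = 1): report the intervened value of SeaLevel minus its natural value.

The intervention breaks the incoming arrows to IceMelt: IceMelt := 0 if Temp >= 2 else 4 no longer applies, and IceMelt = 1.
SeaLevel = Temp - 2IceMelt + 2  [with Temp=2, IceMelt=1]  = 2
Without intervention: IceMelt = 0 if Temp >= 2 else 4  [with Temp=2]  = 0; SeaLevel = Temp - 2IceMelt + 2  [with Temp=2, IceMelt=0]  = 4.
Change = 2 − 4 = -2.

-2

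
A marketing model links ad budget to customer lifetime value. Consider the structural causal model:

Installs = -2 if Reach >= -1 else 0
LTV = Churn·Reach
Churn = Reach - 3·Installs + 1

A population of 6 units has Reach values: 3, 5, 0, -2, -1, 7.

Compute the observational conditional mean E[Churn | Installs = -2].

9.8

Conditioning on Installs=-2 selects the 5 unit(s) with Reach ∈ {3, 5, 0, -1, 7}. Their Churn values: 10, 12, 7, 6, 14. Mean = 9.8.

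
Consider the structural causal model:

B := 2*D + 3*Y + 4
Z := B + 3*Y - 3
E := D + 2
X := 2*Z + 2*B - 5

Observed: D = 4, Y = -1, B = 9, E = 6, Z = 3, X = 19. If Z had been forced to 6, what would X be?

25

The intervention breaks the incoming arrows to Z: Z := B + 3*Y - 3 no longer applies, and Z = 6.
B = 2*D + 3*Y + 4  [with D=4, Y=-1]  = 9
X = 2*Z + 2*B - 5  [with Z=6, B=9]  = 25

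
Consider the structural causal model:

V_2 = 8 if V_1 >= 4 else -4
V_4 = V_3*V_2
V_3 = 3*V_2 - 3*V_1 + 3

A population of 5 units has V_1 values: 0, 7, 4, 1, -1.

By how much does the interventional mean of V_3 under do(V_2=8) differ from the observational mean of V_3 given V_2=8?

9.9

Under do(V_2=8), V_2's equation is replaced by V_2=8 for every unit. Per-unit V_3: 27, 6, 15, 24, 30. Mean = 20.4.
Observing V_2=8 restricts to units where V_2's equation naturally yields 8: V_1 ∈ {7, 4}. In that subpopulation V_3 = 6, 15, mean 10.5.
Difference = 20.4 − 10.5 = 9.9.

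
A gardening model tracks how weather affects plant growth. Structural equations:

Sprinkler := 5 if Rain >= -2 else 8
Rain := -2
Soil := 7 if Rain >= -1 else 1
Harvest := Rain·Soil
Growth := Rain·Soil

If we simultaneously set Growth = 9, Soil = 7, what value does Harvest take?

The joint intervention fixes Growth = 9, Soil = 7, removing each variable's own equation.
Harvest = Rain·Soil  [with Rain=-2, Soil=7]  = -14

-14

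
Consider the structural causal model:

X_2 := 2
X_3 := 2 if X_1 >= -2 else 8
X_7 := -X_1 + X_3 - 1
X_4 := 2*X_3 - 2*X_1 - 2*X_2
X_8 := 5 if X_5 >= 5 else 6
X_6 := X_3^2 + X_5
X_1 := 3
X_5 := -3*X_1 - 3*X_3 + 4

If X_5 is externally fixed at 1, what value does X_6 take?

The intervention breaks the incoming arrows to X_5: X_5 := -3*X_1 - 3*X_3 + 4 no longer applies, and X_5 = 1.
X_3 = 2 if X_1 >= -2 else 8  [with X_1=3]  = 2
X_6 = X_3^2 + X_5  [with X_3=2, X_5=1]  = 5

5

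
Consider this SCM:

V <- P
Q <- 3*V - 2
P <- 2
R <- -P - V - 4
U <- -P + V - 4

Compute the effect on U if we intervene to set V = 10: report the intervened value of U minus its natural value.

8

Under do(V=10), the mechanism V <- P is discarded; V is fixed at 10.
U = -P + V - 4  [with P=2, V=10]  = 4
Without intervention: V = P  [with P=2]  = 2; U = -P + V - 4  [with P=2, V=2]  = -4.
Change = 4 − (-4) = 8.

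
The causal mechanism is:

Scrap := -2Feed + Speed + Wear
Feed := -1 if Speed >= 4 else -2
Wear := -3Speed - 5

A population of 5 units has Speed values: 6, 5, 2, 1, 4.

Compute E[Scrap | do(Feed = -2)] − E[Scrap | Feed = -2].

The intervention sets Feed=-2 in all 5 units regardless of Speed. Recomputing Scrap per unit gives -13, -11, -5, -3, -9; average -8.2.
Observing Feed=-2 restricts to units where Feed's equation naturally yields -2: Speed ∈ {2, 1}. In that subpopulation Scrap = -5, -3, mean -4.
Difference = -8.2 − (-4) = -4.2.

-4.2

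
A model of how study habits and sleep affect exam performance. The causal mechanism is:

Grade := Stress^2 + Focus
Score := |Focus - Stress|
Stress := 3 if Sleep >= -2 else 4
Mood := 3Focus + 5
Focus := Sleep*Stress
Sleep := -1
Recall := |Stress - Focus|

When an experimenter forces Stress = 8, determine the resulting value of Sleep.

Under do(Stress=8), the mechanism Stress := 3 if Sleep >= -2 else 4 is discarded; Stress is fixed at 8.
Sleep is not downstream of the intervention, so its value is determined by the original equations.

-1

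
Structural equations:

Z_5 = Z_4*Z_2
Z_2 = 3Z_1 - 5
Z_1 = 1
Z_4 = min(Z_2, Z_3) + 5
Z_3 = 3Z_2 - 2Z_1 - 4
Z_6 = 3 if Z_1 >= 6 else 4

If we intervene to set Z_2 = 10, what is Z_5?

150

do(Z_2=10) replaces the equation Z_2 = 3Z_1 - 5 with the constant Z_2 = 10.
Z_3 = 3Z_2 - 2Z_1 - 4  [with Z_2=10, Z_1=1]  = 24
Z_4 = min(Z_2, Z_3) + 5  [with Z_2=10, Z_3=24]  = 15
Z_5 = Z_4*Z_2  [with Z_4=15, Z_2=10]  = 150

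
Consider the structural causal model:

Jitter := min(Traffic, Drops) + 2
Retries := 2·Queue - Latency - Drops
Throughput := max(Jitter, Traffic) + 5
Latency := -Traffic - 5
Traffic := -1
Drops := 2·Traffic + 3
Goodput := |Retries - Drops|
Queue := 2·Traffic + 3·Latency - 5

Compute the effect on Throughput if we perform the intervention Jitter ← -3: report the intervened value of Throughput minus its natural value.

-2

Intervening sets Jitter = -3 and removes its equation (Jitter := min(Traffic, Drops) + 2).
Throughput = max(Jitter, Traffic) + 5  [with Jitter=-3, Traffic=-1]  = 4
Without intervention: Drops = 2·Traffic + 3  [with Traffic=-1]  = 1; Jitter = min(Traffic, Drops) + 2  [with Traffic=-1, Drops=1]  = 1; Throughput = max(Jitter, Traffic) + 5  [with Jitter=1, Traffic=-1]  = 6.
Change = 4 − 6 = -2.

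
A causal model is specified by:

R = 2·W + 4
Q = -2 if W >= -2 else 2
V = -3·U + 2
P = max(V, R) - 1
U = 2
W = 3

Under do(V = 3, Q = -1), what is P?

9

Setting V = 3, Q = -1 by intervention discards those variables' equations.
R = 2·W + 4  [with W=3]  = 10
P = max(V, R) - 1  [with V=3, R=10]  = 9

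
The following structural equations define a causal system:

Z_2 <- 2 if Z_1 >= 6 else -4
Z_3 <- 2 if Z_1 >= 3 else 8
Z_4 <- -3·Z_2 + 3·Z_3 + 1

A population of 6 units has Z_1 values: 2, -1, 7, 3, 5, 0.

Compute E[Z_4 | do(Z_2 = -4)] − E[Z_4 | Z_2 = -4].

-1.8

The intervention sets Z_2=-4 in all 6 units regardless of Z_1. Recomputing Z_4 per unit gives 37, 37, 19, 19, 19, 37; average 28.
Observing Z_2=-4 restricts to units where Z_2's equation naturally yields -4: Z_1 ∈ {2, -1, 3, 5, 0}. In that subpopulation Z_4 = 37, 37, 19, 19, 37, mean 29.8.
Difference = 28 − 29.8 = -1.8.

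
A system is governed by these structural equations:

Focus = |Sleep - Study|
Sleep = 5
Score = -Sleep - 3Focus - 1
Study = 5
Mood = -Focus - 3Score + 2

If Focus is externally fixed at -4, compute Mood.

-12

do(Focus=-4) replaces the equation Focus = |Sleep - Study| with the constant Focus = -4.
Score = -Sleep - 3Focus - 1  [with Sleep=5, Focus=-4]  = 6
Mood = -Focus - 3Score + 2  [with Focus=-4, Score=6]  = -12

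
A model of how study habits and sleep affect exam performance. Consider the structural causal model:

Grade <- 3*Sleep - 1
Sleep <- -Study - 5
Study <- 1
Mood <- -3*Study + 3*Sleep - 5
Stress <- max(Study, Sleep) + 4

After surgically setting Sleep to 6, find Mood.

10

Under do(Sleep=6), the mechanism Sleep <- -Study - 5 is discarded; Sleep is fixed at 6.
Mood = -3*Study + 3*Sleep - 5  [with Study=1, Sleep=6]  = 10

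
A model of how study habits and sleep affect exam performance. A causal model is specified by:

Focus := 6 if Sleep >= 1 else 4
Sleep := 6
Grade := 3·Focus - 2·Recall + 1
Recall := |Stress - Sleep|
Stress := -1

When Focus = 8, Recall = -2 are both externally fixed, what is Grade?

Setting Focus = 8, Recall = -2 by intervention discards those variables' equations.
Grade = 3·Focus - 2·Recall + 1  [with Focus=8, Recall=-2]  = 29

29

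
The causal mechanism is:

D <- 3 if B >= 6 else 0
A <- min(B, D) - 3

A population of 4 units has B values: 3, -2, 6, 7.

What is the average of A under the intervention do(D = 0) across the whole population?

Every unit gets D=0 under the intervention. A values become -3, -5, -3, -3; E[A|do(D=0)] = -3.5.

-3.5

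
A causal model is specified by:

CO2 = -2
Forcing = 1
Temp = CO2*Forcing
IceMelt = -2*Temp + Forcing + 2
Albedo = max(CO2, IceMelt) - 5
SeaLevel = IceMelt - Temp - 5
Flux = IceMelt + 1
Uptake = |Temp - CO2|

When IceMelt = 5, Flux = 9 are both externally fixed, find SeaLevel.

2

The joint intervention fixes IceMelt = 5, Flux = 9, removing each variable's own equation.
Temp = CO2*Forcing  [with CO2=-2, Forcing=1]  = -2
SeaLevel = IceMelt - Temp - 5  [with IceMelt=5, Temp=-2]  = 2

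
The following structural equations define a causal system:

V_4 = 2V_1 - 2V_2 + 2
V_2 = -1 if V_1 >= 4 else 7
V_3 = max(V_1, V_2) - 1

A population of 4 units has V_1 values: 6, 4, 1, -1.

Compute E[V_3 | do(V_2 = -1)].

Under do(V_2=-1), V_2's equation is replaced by V_2=-1 for every unit. Per-unit V_3: 5, 3, 0, -2. Mean = 1.5.

1.5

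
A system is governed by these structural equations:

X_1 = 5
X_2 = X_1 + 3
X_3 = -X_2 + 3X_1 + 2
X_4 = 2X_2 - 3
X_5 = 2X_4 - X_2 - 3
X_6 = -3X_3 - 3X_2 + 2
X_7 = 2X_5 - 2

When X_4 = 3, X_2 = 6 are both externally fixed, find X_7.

-8

Under do(X_4 = 3, X_2 = 6), each intervened variable's structural equation is replaced by its fixed value.
X_5 = 2X_4 - X_2 - 3  [with X_4=3, X_2=6]  = -3
X_7 = 2X_5 - 2  [with X_5=-3]  = -8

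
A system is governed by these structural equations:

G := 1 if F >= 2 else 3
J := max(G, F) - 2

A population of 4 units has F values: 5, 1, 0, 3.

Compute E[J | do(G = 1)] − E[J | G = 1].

Every unit gets G=1 under the intervention. J values become 3, -1, -1, 1; E[J|do(G=1)] = 0.5.
Observing G=1 restricts to units where G's equation naturally yields 1: F ∈ {5, 3}. In that subpopulation J = 3, 1, mean 2.
Difference = 0.5 − 2 = -1.5.

-1.5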